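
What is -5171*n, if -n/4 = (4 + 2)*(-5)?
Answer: -620520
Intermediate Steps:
n = 120 (n = -4*(4 + 2)*(-5) = -24*(-5) = -4*(-30) = 120)
-5171*n = -5171*120 = -620520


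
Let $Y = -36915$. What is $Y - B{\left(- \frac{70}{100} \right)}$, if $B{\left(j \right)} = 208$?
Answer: $-37123$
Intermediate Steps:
$Y - B{\left(- \frac{70}{100} \right)} = -36915 - 208 = -37123$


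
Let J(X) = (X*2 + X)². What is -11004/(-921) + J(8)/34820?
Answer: 31974148/2672435 ≈ 11.964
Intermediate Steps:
J(X) = 9*X² (J(X) = (2*X + X)² = (3*X)² = 9*X²)
-11004/(-921) + J(8)/34820 = -11004/(-921) + (9*8²)/34820 = -11004*(-1/921) + (9*64)*(1/34820) = 3668/307 + 576*(1/34820) = 3668/307 + 144/8705 = 31974148/2672435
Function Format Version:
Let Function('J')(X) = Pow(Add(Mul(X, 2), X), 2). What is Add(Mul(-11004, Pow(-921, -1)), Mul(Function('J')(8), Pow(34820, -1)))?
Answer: Rational(31974148, 2672435) ≈ 11.964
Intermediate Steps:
Function('J')(X) = Mul(9, Pow(X, 2)) (Function('J')(X) = Pow(Add(Mul(2, X), X), 2) = Pow(Mul(3, X), 2) = Mul(9, Pow(X, 2)))
Add(Mul(-11004, Pow(-921, -1)), Mul(Function('J')(8), Pow(34820, -1))) = Add(Mul(-11004, Pow(-921, -1)), Mul(Mul(9, Pow(8, 2)), Pow(34820, -1))) = Add(Mul(-11004, Rational(-1, 921)), Mul(Mul(9, 64), Rational(1, 34820))) = Add(Rational(3668, 307), Mul(576, Rational(1, 34820))) = Add(Rational(3668, 307), Rational(144, 8705)) = Rational(31974148, 2672435)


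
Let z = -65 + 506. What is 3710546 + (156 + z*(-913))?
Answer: 3308069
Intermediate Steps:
z = 441
3710546 + (156 + z*(-913)) = 3710546 + (156 + 441*(-913)) = 3710546 + (156 - 402633) = 3710546 - 402477 = 3308069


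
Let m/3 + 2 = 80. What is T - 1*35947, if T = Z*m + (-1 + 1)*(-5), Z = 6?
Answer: -34543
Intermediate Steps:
m = 234 (m = -6 + 3*80 = -6 + 240 = 234)
T = 1404 (T = 6*234 + (-1 + 1)*(-5) = 1404 + 0*(-5) = 1404 + 0 = 1404)
T - 1*35947 = 1404 - 1*35947 = 1404 - 35947 = -34543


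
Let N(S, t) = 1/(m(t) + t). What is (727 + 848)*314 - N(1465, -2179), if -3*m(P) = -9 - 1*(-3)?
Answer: 1076635351/2177 ≈ 4.9455e+5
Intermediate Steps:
m(P) = 2 (m(P) = -(-9 - 1*(-3))/3 = -(-9 + 3)/3 = -1/3*(-6) = 2)
N(S, t) = 1/(2 + t)
(727 + 848)*314 - N(1465, -2179) = (727 + 848)*314 - 1/(2 - 2179) = 1575*314 - 1/(-2177) = 494550 - 1*(-1/2177) = 494550 + 1/2177 = 1076635351/2177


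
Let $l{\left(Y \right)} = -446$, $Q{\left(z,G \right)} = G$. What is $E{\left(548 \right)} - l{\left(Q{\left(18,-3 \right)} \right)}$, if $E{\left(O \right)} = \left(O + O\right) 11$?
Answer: $12502$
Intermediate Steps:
$E{\left(O \right)} = 22 O$ ($E{\left(O \right)} = 2 O 11 = 22 O$)
$E{\left(548 \right)} - l{\left(Q{\left(18,-3 \right)} \right)} = 22 \cdot 548 - -446 = 12056 + 446 = 12502$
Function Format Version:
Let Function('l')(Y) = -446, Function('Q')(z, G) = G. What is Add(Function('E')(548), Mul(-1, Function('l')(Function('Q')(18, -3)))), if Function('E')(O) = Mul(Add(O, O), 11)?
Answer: 12502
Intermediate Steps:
Function('E')(O) = Mul(22, O) (Function('E')(O) = Mul(Mul(2, O), 11) = Mul(22, O))
Add(Function('E')(548), Mul(-1, Function('l')(Function('Q')(18, -3)))) = Add(Mul(22, 548), Mul(-1, -446)) = Add(12056, 446) = 12502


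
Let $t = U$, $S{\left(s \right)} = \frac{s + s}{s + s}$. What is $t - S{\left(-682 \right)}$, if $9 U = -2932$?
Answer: $- \frac{2941}{9} \approx -326.78$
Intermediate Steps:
$U = - \frac{2932}{9}$ ($U = \frac{1}{9} \left(-2932\right) = - \frac{2932}{9} \approx -325.78$)
$S{\left(s \right)} = 1$ ($S{\left(s \right)} = \frac{2 s}{2 s} = 2 s \frac{1}{2 s} = 1$)
$t = - \frac{2932}{9} \approx -325.78$
$t - S{\left(-682 \right)} = - \frac{2932}{9} - 1 = - \frac{2941}{9}$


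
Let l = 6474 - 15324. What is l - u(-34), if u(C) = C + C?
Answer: -8782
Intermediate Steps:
l = -8850
u(C) = 2*C
l - u(-34) = -8850 - 2*(-34) = -8850 - 1*(-68) = -8850 + 68 = -8782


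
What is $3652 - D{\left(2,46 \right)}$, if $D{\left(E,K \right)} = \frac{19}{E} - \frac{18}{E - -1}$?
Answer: $\frac{7297}{2} \approx 3648.5$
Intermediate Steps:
$D{\left(E,K \right)} = - \frac{18}{1 + E} + \frac{19}{E}$ ($D{\left(E,K \right)} = \frac{19}{E} - \frac{18}{E + 1} = \frac{19}{E} - \frac{18}{1 + E} = - \frac{18}{1 + E} + \frac{19}{E}$)
$3652 - D{\left(2,46 \right)} = 3652 - \frac{19 + 2}{2 \left(1 + 2\right)} = 3652 - \frac{1}{2} \cdot \frac{1}{3} \cdot 21 = 3652 - \frac{7}{2} = \frac{7297}{2}$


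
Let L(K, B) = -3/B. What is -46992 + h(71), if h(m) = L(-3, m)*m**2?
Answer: -47205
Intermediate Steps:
h(m) = -3*m (h(m) = (-3/m)*m**2 = -3*m)
-46992 + h(71) = -46992 - 3*71 = -46992 - 213 = -47205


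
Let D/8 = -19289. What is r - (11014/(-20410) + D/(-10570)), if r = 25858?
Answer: 278770446233/10786685 ≈ 25844.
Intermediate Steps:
D = -154312 (D = 8*(-19289) = -154312)
r - (11014/(-20410) + D/(-10570)) = 25858 - (11014/(-20410) - 154312/(-10570)) = 25858 - (11014*(-1/20410) - 154312*(-1/10570)) = 25858 - (-5507/10205 + 77156/5285) = 25858 - 1*151654497/10786685 = 25858 - 151654497/10786685 = 278770446233/10786685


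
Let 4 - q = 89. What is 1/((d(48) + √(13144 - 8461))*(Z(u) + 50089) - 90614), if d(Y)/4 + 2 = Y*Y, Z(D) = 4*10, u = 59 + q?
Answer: 21976058/10141329249195701 - 50129*√4683/212967914233109721 ≈ 2.1509e-9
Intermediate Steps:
q = -85 (q = 4 - 1*89 = 4 - 89 = -85)
u = -26 (u = 59 - 85 = -26)
Z(D) = 40
d(Y) = -8 + 4*Y² (d(Y) = -8 + 4*(Y*Y) = -8 + 4*Y²)
1/((d(48) + √(13144 - 8461))*(Z(u) + 50089) - 90614) = 1/(((-8 + 4*48²) + √(13144 - 8461))*(40 + 50089) - 90614) = 1/(((-8 + 4*2304) + √4683)*50129 - 90614) = 1/(((-8 + 9216) + √4683)*50129 - 90614) = 1/((9208 + √4683)*50129 - 90614) = 1/((461587832 + 50129*√4683) - 90614) = 1/(461497218 + 50129*√4683)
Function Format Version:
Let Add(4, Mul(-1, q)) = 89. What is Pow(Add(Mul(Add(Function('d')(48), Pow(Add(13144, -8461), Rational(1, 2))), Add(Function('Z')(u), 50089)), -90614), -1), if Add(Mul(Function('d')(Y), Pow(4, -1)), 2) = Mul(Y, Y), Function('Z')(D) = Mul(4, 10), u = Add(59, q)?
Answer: Add(Rational(21976058, 10141329249195701), Mul(Rational(-50129, 212967914233109721), Pow(4683, Rational(1, 2)))) ≈ 2.1509e-9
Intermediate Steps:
q = -85 (q = Add(4, Mul(-1, 89)) = Add(4, -89) = -85)
u = -26 (u = Add(59, -85) = -26)
Function('Z')(D) = 40
Function('d')(Y) = Add(-8, Mul(4, Pow(Y, 2))) (Function('d')(Y) = Add(-8, Mul(4, Mul(Y, Y))) = Add(-8, Mul(4, Pow(Y, 2))))
Pow(Add(Mul(Add(Function('d')(48), Pow(Add(13144, -8461), Rational(1, 2))), Add(Function('Z')(u), 50089)), -90614), -1) = Pow(Add(Mul(Add(Add(-8, Mul(4, Pow(48, 2))), Pow(Add(13144, -8461), Rational(1, 2))), Add(40, 50089)), -90614), -1) = Pow(Add(Mul(Add(Add(-8, Mul(4, 2304)), Pow(4683, Rational(1, 2))), 50129), -90614), -1) = Pow(Add(Mul(Add(Add(-8, 9216), Pow(4683, Rational(1, 2))), 50129), -90614), -1) = Pow(Add(Mul(Add(9208, Pow(4683, Rational(1, 2))), 50129), -90614), -1) = Pow(Add(Add(461587832, Mul(50129, Pow(4683, Rational(1, 2)))), -90614), -1) = Pow(Add(461497218, Mul(50129, Pow(4683, Rational(1, 2)))), -1)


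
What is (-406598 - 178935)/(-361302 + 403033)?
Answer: -585533/41731 ≈ -14.031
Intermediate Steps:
(-406598 - 178935)/(-361302 + 403033) = -585533/41731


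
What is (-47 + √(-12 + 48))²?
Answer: 1681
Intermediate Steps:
(-47 + √(-12 + 48))² = (-47 + √36)² = (-47 + 6)² = (-41)² = 1681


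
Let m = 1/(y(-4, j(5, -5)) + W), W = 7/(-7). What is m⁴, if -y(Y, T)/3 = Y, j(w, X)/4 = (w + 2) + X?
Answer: 1/14641 ≈ 6.8301e-5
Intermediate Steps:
j(w, X) = 8 + 4*X + 4*w (j(w, X) = 4*((w + 2) + X) = 4*((2 + w) + X) = 4*(2 + X + w) = 8 + 4*X + 4*w)
y(Y, T) = -3*Y
W = -1 (W = 7*(-⅐) = -1)
m = 1/11 (m = 1/(-3*(-4) - 1) = 1/(12 - 1) = 1/11 ≈ 0.090909)
m⁴ = (1/11)⁴ = 1/14641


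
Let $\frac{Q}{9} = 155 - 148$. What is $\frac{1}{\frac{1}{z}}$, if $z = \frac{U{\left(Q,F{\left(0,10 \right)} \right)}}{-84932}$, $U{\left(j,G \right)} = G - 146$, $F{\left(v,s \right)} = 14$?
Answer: $\frac{33}{21233} \approx 0.0015542$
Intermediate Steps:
$Q = 63$ ($Q = 9 \left(155 - 148\right) = 9 \cdot 7 = 63$)
$U{\left(j,G \right)} = -146 + G$
$z = \frac{33}{21233}$ ($z = \frac{-146 + 14}{-84932} = \left(-132\right) \left(- \frac{1}{84932}\right) = \frac{33}{21233} \approx 0.0015542$)
$\frac{1}{\frac{1}{z}} = \frac{1}{\frac{1}{\frac{33}{21233}}} = \frac{1}{\frac{21233}{33}} = \frac{33}{21233}$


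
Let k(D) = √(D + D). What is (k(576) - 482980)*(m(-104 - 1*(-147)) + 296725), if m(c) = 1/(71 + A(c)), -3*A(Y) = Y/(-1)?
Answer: -9171983754235/64 + 227884809*√2/32 ≈ -1.4330e+11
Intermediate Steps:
A(Y) = Y/3 (A(Y) = -Y/(3*(-1)) = -Y*(-1)/3 = -(-1)*Y/3 = Y/3)
k(D) = √2*√D (k(D) = √(2*D) = √2*√D)
m(c) = 1/(71 + c/3)
(k(576) - 482980)*(m(-104 - 1*(-147)) + 296725) = (√2*√576 - 482980)*(3/(213 + (-104 - 1*(-147))) + 296725) = (√2*24 - 482980)*(3/(213 + (-104 + 147)) + 296725) = (24*√2 - 482980)*(3/(213 + 43) + 296725) = (-482980 + 24*√2)*(3/256 + 296725) = (-482980 + 24*√2)*(75961603/256) = -9171983754235/64 + 227884809*√2/32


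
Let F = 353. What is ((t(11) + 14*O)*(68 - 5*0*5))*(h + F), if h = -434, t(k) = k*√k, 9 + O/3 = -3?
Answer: 2776032 - 60588*√11 ≈ 2.5751e+6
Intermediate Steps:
O = -36 (O = -27 + 3*(-3) = -27 - 9 = -36)
t(k) = k^(3/2)
((t(11) + 14*O)*(68 - 5*0*5))*(h + F) = ((11^(3/2) + 14*(-36))*(68 - 5*0*5))*(-434 + 353) = ((11*√11 - 504)*(68 + 0*5))*(-81) = ((-504 + 11*√11)*(68 + 0))*(-81) = ((-504 + 11*√11)*68)*(-81) = (-34272 + 748*√11)*(-81) = 2776032 - 60588*√11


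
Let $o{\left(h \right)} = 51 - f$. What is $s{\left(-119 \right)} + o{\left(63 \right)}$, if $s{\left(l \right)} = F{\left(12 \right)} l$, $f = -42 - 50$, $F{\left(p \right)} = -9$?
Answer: $1214$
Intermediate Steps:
$f = -92$
$o{\left(h \right)} = 143$ ($o{\left(h \right)} = 51 - -92 = 51 + 92 = 143$)
$s{\left(l \right)} = - 9 l$
$s{\left(-119 \right)} + o{\left(63 \right)} = \left(-9\right) \left(-119\right) + 143 = 1071 + 143 = 1214$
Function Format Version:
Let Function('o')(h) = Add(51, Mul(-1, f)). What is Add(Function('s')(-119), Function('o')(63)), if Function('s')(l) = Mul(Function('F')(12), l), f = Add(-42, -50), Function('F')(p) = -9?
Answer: 1214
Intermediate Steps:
f = -92
Function('o')(h) = 143 (Function('o')(h) = Add(51, Mul(-1, -92)) = Add(51, 92) = 143)
Function('s')(l) = Mul(-9, l)
Add(Function('s')(-119), Function('o')(63)) = Add(Mul(-9, -119), 143) = Add(1071, 143) = 1214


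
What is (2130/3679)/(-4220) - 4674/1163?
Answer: -7256810331/1805601694 ≈ -4.0191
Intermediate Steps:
(2130/3679)/(-4220) - 4674/1163 = (2130*(1/3679))*(-1/4220) - 4674*1/1163 = (2130/3679)*(-1/4220) - 4674/1163 = -213/1552538 - 4674/1163 = -7256810331/1805601694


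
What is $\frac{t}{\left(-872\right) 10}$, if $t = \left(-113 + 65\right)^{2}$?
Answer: $- \frac{144}{545} \approx -0.26422$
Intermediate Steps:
$t = 2304$ ($t = \left(-48\right)^{2} = 2304$)
$\frac{t}{\left(-872\right) 10} = \frac{2304}{\left(-872\right) 10} = \frac{2304}{-8720} = 2304 \left(- \frac{1}{8720}\right) = - \frac{144}{545}$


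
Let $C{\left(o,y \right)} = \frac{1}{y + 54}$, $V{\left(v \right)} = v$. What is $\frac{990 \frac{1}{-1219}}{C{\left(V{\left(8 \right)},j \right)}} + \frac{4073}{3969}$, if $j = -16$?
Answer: $- \frac{144348793}{4838211} \approx -29.835$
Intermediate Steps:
$C{\left(o,y \right)} = \frac{1}{54 + y}$
$\frac{990 \frac{1}{-1219}}{C{\left(V{\left(8 \right)},j \right)}} + \frac{4073}{3969} = \frac{990 \frac{1}{-1219}}{\frac{1}{54 - 16}} + \frac{4073}{3969} = \frac{990 \left(- \frac{1}{1219}\right)}{\frac{1}{38}} + 4073 \cdot \frac{1}{3969} = - \frac{990 \frac{1}{\frac{1}{38}}}{1219} + \frac{4073}{3969} = \left(- \frac{990}{1219}\right) 38 + \frac{4073}{3969} = - \frac{37620}{1219} + \frac{4073}{3969} = - \frac{144348793}{4838211}$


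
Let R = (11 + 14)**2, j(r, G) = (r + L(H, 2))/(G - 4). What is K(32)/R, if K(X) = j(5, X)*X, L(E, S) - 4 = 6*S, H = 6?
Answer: 24/625 ≈ 0.038400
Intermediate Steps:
L(E, S) = 4 + 6*S
j(r, G) = (16 + r)/(-4 + G) (j(r, G) = (r + (4 + 6*2))/(G - 4) = (r + (4 + 12))/(-4 + G) = (r + 16)/(-4 + G) = (16 + r)/(-4 + G))
R = 625 (R = 25**2 = 625)
K(X) = 21*X/(-4 + X) (K(X) = ((16 + 5)/(-4 + X))*X = (21/(-4 + X))*X = 21*X/(-4 + X))
K(32)/R = (21*32/(-4 + 32))/625 = (21*32/28)*(1/625) = (21*32*(1/28))*(1/625) = 24*(1/625) = 24/625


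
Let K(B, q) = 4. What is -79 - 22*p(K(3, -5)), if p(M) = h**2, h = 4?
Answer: -431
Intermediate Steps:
p(M) = 16 (p(M) = 4**2 = 16)
-79 - 22*p(K(3, -5)) = -79 - 22*16 = -79 - 352 = -431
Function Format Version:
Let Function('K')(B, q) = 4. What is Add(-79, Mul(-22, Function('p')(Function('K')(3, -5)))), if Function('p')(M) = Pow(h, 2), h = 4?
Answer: -431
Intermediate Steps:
Function('p')(M) = 16 (Function('p')(M) = Pow(4, 2) = 16)
Add(-79, Mul(-22, Function('p')(Function('K')(3, -5)))) = Add(-79, Mul(-22, 16)) = Add(-79, -352) = -431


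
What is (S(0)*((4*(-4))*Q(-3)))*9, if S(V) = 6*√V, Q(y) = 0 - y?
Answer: 0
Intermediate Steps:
Q(y) = -y
(S(0)*((4*(-4))*Q(-3)))*9 = ((6*√0)*((4*(-4))*(-1*(-3))))*9 = ((6*0)*(-16*3))*9 = (0*(-48))*9 = 0*9 = 0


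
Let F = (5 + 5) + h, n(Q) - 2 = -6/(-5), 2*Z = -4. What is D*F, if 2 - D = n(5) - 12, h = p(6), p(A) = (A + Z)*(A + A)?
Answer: 3132/5 ≈ 626.40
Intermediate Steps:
Z = -2 (Z = (½)*(-4) = -2)
n(Q) = 16/5 (n(Q) = 2 - 6/(-5) = 2 - 6*(-⅕) = 2 + 6/5 = 16/5)
p(A) = 2*A*(-2 + A) (p(A) = (A - 2)*(A + A) = (-2 + A)*(2*A) = 2*A*(-2 + A))
h = 48 (h = 2*6*(-2 + 6) = 2*6*4 = 48)
F = 58 (F = (5 + 5) + 48 = 10 + 48 = 58)
D = 54/5 (D = 2 - (16/5 - 12) = 2 - 1*(-44/5) = 2 + 44/5 = 54/5 ≈ 10.800)
D*F = (54/5)*58 = 3132/5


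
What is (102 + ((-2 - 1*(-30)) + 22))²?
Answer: 23104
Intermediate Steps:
(102 + ((-2 - 1*(-30)) + 22))² = (102 + ((-2 + 30) + 22))² = (102 + (28 + 22))² = (102 + 50)² = 152² = 23104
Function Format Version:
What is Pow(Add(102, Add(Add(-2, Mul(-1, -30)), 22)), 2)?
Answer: 23104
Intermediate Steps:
Pow(Add(102, Add(Add(-2, Mul(-1, -30)), 22)), 2) = Pow(Add(102, Add(Add(-2, 30), 22)), 2) = Pow(Add(102, Add(28, 22)), 2) = Pow(Add(102, 50), 2) = Pow(152, 2) = 23104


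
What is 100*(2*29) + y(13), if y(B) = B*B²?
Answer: 7997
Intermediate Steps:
y(B) = B³
100*(2*29) + y(13) = 100*(2*29) + 13³ = 100*58 + 2197 = 5800 + 2197 = 7997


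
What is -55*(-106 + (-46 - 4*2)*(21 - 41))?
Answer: -53570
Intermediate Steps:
-55*(-106 + (-46 - 4*2)*(21 - 41)) = -55*(-106 + (-46 - 8)*(-20)) = -55*(-106 - 54*(-20)) = -55*(-106 + 1080) = -55*974 = -53570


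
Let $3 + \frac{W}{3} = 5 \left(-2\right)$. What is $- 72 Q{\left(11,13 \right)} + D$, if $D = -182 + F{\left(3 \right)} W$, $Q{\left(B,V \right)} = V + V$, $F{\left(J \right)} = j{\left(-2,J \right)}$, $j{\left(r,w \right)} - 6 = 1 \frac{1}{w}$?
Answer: $-2301$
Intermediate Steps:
$j{\left(r,w \right)} = 6 + \frac{1}{w}$ ($j{\left(r,w \right)} = 6 + 1 \frac{1}{w} = 6 + \frac{1}{w}$)
$W = -39$ ($W = -9 + 3 \cdot 5 \left(-2\right) = -9 + 3 \left(-10\right) = -9 - 30 = -39$)
$F{\left(J \right)} = 6 + \frac{1}{J}$
$Q{\left(B,V \right)} = 2 V$
$D = -429$ ($D = -182 + \left(6 + \frac{1}{3}\right) \left(-39\right) = -182 + \frac{19}{3} \left(-39\right) = -182 - 247 = -429$)
$- 72 Q{\left(11,13 \right)} + D = - 72 \cdot 2 \cdot 13 - 429 = \left(-72\right) 26 - 429 = -1872 - 429 = -2301$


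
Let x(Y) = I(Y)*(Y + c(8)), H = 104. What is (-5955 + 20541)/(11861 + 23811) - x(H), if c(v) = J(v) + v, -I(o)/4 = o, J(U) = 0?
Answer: 63924785/1372 ≈ 46592.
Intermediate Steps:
I(o) = -4*o
c(v) = v (c(v) = 0 + v = v)
x(Y) = -4*Y*(8 + Y) (x(Y) = (-4*Y)*(Y + 8) = (-4*Y)*(8 + Y) = -4*Y*(8 + Y))
(-5955 + 20541)/(11861 + 23811) - x(H) = (-5955 + 20541)/(11861 + 23811) - (-4)*104*(8 + 104) = 14586/35672 - (-4)*104*112 = 14586*(1/35672) - 1*(-46592) = 561/1372 + 46592 = 63924785/1372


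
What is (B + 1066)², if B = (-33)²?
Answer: 4644025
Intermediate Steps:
B = 1089
(B + 1066)² = (1089 + 1066)² = 2155² = 4644025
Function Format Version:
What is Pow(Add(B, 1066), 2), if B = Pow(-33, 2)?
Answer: 4644025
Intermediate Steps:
B = 1089
Pow(Add(B, 1066), 2) = Pow(Add(1089, 1066), 2) = Pow(2155, 2) = 4644025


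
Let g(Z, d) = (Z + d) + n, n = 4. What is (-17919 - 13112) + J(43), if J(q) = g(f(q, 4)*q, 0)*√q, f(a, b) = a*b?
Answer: -31031 + 7400*√43 ≈ 17494.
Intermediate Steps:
g(Z, d) = 4 + Z + d (g(Z, d) = (Z + d) + 4 = 4 + Z + d)
J(q) = √q*(4 + 4*q²) (J(q) = (4 + (q*4)*q + 0)*√q = (4 + (4*q)*q + 0)*√q = (4 + 4*q² + 0)*√q = (4 + 4*q²)*√q = √q*(4 + 4*q²))
(-17919 - 13112) + J(43) = (-17919 - 13112) + 4*√43*(1 + 43²) = -31031 + 4*√43*(1 + 1849) = -31031 + 4*√43*1850 = -31031 + 7400*√43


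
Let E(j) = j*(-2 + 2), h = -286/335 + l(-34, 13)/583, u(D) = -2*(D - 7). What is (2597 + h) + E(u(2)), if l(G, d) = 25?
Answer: 507048722/195305 ≈ 2596.2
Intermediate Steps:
u(D) = 14 - 2*D (u(D) = -2*(-7 + D) = 14 - 2*D)
h = -158363/195305 (h = -286/335 + 25/583 = -158363/195305 ≈ -0.81085)
E(j) = 0 (E(j) = j*0 = 0)
(2597 + h) + E(u(2)) = (2597 - 158363/195305) + 0 = 507048722/195305 + 0 = 507048722/195305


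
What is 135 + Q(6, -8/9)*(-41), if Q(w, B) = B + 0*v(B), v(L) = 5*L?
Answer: 1543/9 ≈ 171.44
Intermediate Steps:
Q(w, B) = B (Q(w, B) = B + 0*(5*B) = B + 0 = B)
135 + Q(6, -8/9)*(-41) = 135 - 8/9*(-41) = 135 + 328/9 = 1543/9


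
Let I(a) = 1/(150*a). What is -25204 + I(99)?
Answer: -374279399/14850 ≈ -25204.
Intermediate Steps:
I(a) = 1/(150*a)
-25204 + I(99) = -25204 + (1/150)/99 = -25204 + (1/150)*(1/99) = -25204 + 1/14850 = -374279399/14850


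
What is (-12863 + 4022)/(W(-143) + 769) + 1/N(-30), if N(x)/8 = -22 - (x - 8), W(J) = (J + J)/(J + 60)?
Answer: -4469651/390784 ≈ -11.438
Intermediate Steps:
W(J) = 2*J/(60 + J) (W(J) = (2*J)/(60 + J) = 2*J/(60 + J))
N(x) = -112 - 8*x (N(x) = 8*(-22 - (x - 8)) = 8*(-22 - (-8 + x)) = 8*(-22 + (8 - x)) = 8*(-14 - x) = -112 - 8*x)
(-12863 + 4022)/(W(-143) + 769) + 1/N(-30) = (-12863 + 4022)/(2*(-143)/(60 - 143) + 769) + 1/(-112 - 8*(-30)) = -8841/(2*(-143)/(-83) + 769) + 1/(-112 + 240) = -8841/(2*(-143)*(-1/83) + 769) + 1/128 = -8841/(286/83 + 769) + 1/128 = -8841/64113/83 + 1/128 = -8841*83/64113 + 1/128 = -34943/3053 + 1/128 = -4469651/390784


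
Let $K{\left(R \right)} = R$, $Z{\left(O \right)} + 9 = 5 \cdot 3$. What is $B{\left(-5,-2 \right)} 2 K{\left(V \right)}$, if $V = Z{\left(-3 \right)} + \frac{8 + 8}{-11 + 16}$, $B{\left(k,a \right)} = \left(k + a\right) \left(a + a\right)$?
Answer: $\frac{2576}{5} \approx 515.2$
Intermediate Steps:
$Z{\left(O \right)} = 6$ ($Z{\left(O \right)} = -9 + 5 \cdot 3 = -9 + 15 = 6$)
$B{\left(k,a \right)} = 2 a \left(a + k\right)$ ($B{\left(k,a \right)} = \left(a + k\right) 2 a = 2 a \left(a + k\right)$)
$V = \frac{46}{5}$ ($V = 6 + \frac{8 + 8}{-11 + 16} = 6 + \frac{16}{5} = \frac{46}{5} \approx 9.2$)
$B{\left(-5,-2 \right)} 2 K{\left(V \right)} = 2 \left(-2\right) \left(-2 - 5\right) 2 \cdot \frac{46}{5} = 2 \left(-2\right) \left(-7\right) 2 \cdot \frac{46}{5} = 28 \cdot 2 \cdot \frac{46}{5} = 56 \cdot \frac{46}{5} = \frac{2576}{5}$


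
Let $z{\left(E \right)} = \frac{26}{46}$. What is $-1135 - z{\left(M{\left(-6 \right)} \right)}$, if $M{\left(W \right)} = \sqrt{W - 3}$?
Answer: $- \frac{26118}{23} \approx -1135.6$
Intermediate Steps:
$M{\left(W \right)} = \sqrt{-3 + W}$
$z{\left(E \right)} = \frac{13}{23}$ ($z{\left(E \right)} = 26 \cdot \frac{1}{46} = \frac{13}{23}$)
$-1135 - z{\left(M{\left(-6 \right)} \right)} = -1135 - \frac{13}{23} = - \frac{26118}{23}$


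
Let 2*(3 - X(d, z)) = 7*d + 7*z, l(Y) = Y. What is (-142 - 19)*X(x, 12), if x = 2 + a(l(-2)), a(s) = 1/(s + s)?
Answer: 58121/8 ≈ 7265.1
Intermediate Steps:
a(s) = 1/(2*s)
x = 7/4 (x = 2 + (1/2)/(-2) = 2 + (1/2)*(-1/2) = 2 - 1/4 = 7/4 ≈ 1.7500)
X(d, z) = 3 - 7*d/2 - 7*z/2 (X(d, z) = 3 - (7*d + 7*z)/2 = 3 + (-7*d/2 - 7*z/2) = 3 - 7*d/2 - 7*z/2)
(-142 - 19)*X(x, 12) = (-142 - 19)*(3 - 7/2*7/4 - 7/2*12) = -161*(3 - 49/8 - 42) = -161*(-361/8) = 58121/8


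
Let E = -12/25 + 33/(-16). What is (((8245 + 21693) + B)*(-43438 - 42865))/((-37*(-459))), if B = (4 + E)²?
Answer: -413427607680367/2717280000 ≈ -1.5215e+5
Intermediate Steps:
E = -1017/400 (E = -12*1/25 + 33*(-1/16) = -12/25 - 33/16 = -1017/400 ≈ -2.5425)
B = 339889/160000 (B = (4 - 1017/400)² = (583/400)² = 339889/160000 ≈ 2.1243)
(((8245 + 21693) + B)*(-43438 - 42865))/((-37*(-459))) = (((8245 + 21693) + 339889/160000)*(-43438 - 42865))/((-37*(-459))) = ((29938 + 339889/160000)*(-86303))/16983 = ((4790419889/160000)*(-86303))*(1/16983) = -413427607680367/160000*1/16983 = -413427607680367/2717280000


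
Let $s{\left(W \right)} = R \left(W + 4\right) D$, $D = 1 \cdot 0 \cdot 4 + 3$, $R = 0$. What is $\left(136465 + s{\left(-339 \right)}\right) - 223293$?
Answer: $-86828$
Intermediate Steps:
$D = 3$ ($D = 1 \cdot 0 + 3 = 0 + 3 = 3$)
$s{\left(W \right)} = 0$ ($s{\left(W \right)} = 0 \left(W + 4\right) 3 = 0 \left(4 + W\right) 3 = 0 \cdot 3 = 0$)
$\left(136465 + s{\left(-339 \right)}\right) - 223293 = \left(136465 + 0\right) - 223293 = 136465 - 223293 = -86828$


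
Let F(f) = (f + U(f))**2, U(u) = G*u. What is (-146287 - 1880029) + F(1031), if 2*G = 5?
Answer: 43979825/4 ≈ 1.0995e+7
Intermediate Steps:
G = 5/2 (G = (1/2)*5 = 5/2 ≈ 2.5000)
U(u) = 5*u/2
F(f) = 49*f**2/4 (F(f) = (f + 5*f/2)**2 = (7*f/2)**2 = 49*f**2/4)
(-146287 - 1880029) + F(1031) = (-146287 - 1880029) + (49/4)*1031**2 = -2026316 + (49/4)*1062961 = -2026316 + 52085089/4 = 43979825/4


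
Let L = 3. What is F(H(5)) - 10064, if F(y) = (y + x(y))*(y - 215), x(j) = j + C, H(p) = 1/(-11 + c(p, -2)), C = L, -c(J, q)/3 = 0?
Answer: -1291090/121 ≈ -10670.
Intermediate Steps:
c(J, q) = 0 (c(J, q) = -3*0 = 0)
C = 3
H(p) = -1/11 (H(p) = 1/(-11 + 0) = 1/(-11) = -1/11)
x(j) = 3 + j (x(j) = j + 3 = 3 + j)
F(y) = (-215 + y)*(3 + 2*y) (F(y) = (y + (3 + y))*(y - 215) = (3 + 2*y)*(-215 + y) = (-215 + y)*(3 + 2*y))
F(H(5)) - 10064 = (-645 - 427*(-1/11) + 2*(-1/11)**2) - 10064 = (-645 + 427/11 + 2*(1/121)) - 10064 = (-645 + 427/11 + 2/121) - 10064 = -73346/121 - 10064 = -1291090/121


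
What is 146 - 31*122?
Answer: -3636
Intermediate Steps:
146 - 31*122 = 146 - 3782 = -3636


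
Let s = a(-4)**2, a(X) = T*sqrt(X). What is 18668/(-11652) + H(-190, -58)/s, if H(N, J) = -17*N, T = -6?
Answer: -1680173/69912 ≈ -24.033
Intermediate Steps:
a(X) = -6*sqrt(X)
s = -144 (s = (-12*I)**2 = -144)
18668/(-11652) + H(-190, -58)/s = 18668/(-11652) - 17*(-190)/(-144) = 18668*(-1/11652) + 3230*(-1/144) = -4667/2913 - 1615/72 = -1680173/69912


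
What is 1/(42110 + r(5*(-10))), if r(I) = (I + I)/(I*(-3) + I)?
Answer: 1/42109 ≈ 2.3748e-5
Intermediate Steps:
r(I) = -1 (r(I) = (2*I)/(-3*I + I) = (2*I)/((-2*I)) = (2*I)*(-1/(2*I)) = -1)
1/(42110 + r(5*(-10))) = 1/(42110 - 1) = 1/42109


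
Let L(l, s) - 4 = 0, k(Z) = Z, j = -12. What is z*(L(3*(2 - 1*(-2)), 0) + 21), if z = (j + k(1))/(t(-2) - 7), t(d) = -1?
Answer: 275/8 ≈ 34.375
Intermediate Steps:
L(l, s) = 4 (L(l, s) = 4 + 0 = 4)
z = 11/8 (z = (-12 + 1)/(-1 - 7) = -11/(-8) = -11*(-⅛) = 11/8 ≈ 1.3750)
z*(L(3*(2 - 1*(-2)), 0) + 21) = 11*(4 + 21)/8 = (11/8)*25 = 275/8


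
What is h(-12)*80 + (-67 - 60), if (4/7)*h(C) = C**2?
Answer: 20033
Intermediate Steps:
h(C) = 7*C**2/4
h(-12)*80 + (-67 - 60) = ((7/4)*(-12)**2)*80 + (-67 - 60) = ((7/4)*144)*80 - 127 = 252*80 - 127 = 20160 - 127 = 20033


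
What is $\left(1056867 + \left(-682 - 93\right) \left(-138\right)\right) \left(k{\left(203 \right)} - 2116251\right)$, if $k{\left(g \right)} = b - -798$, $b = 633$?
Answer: $-2461263467940$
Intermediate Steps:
$k{\left(g \right)} = 1431$ ($k{\left(g \right)} = 633 - -798 = 633 + 798 = 1431$)
$\left(1056867 + \left(-682 - 93\right) \left(-138\right)\right) \left(k{\left(203 \right)} - 2116251\right) = \left(1056867 + \left(-682 - 93\right) \left(-138\right)\right) \left(1431 - 2116251\right) = \left(1056867 - -106950\right) \left(-2114820\right) = \left(1056867 + 106950\right) \left(-2114820\right) = 1163817 \left(-2114820\right) = -2461263467940$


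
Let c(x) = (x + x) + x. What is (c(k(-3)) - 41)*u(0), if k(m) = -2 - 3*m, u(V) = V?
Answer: 0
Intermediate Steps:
c(x) = 3*x (c(x) = 2*x + x = 3*x)
(c(k(-3)) - 41)*u(0) = (3*(-2 - 3*(-3)) - 41)*0 = (3*(-2 + 9) - 41)*0 = (3*7 - 41)*0 = (21 - 41)*0 = -20*0 = 0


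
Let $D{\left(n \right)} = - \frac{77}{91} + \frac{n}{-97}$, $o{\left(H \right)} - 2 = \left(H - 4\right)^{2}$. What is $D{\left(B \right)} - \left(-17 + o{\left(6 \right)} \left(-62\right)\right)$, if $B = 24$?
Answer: $\frac{489150}{1261} \approx 387.91$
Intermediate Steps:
$o{\left(H \right)} = 2 + \left(-4 + H\right)^{2}$ ($o{\left(H \right)} = 2 + \left(H - 4\right)^{2} = 2 + \left(-4 + H\right)^{2}$)
$D{\left(n \right)} = - \frac{11}{13} - \frac{n}{97}$ ($D{\left(n \right)} = \left(-77\right) \frac{1}{91} + n \left(- \frac{1}{97}\right) = - \frac{11}{13} - \frac{n}{97}$)
$D{\left(B \right)} - \left(-17 + o{\left(6 \right)} \left(-62\right)\right) = \left(- \frac{11}{13} - \frac{24}{97}\right) - \left(-17 + \left(2 + \left(-4 + 6\right)^{2}\right) \left(-62\right)\right) = \left(- \frac{11}{13} - \frac{24}{97}\right) - \left(-17 + \left(2 + 2^{2}\right) \left(-62\right)\right) = - \frac{1379}{1261} - \left(-17 + \left(2 + 4\right) \left(-62\right)\right) = - \frac{1379}{1261} - \left(-17 + 6 \left(-62\right)\right) = - \frac{1379}{1261} - \left(-17 - 372\right) = - \frac{1379}{1261} - -389 = - \frac{1379}{1261} + 389 = \frac{489150}{1261}$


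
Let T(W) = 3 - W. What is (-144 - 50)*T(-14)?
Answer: -3298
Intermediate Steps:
(-144 - 50)*T(-14) = (-144 - 50)*(3 - 1*(-14)) = -194*(3 + 14) = -194*17 = -3298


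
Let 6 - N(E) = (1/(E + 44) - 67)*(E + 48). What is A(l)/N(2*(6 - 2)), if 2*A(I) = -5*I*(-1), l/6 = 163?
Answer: 2119/3256 ≈ 0.65080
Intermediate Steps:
l = 978 (l = 6*163 = 978)
N(E) = 6 - (-67 + 1/(44 + E))*(48 + E) (N(E) = 6 - (1/(E + 44) - 67)*(E + 48) = 6 - (1/(44 + E) - 67)*(48 + E) = 6 - (-67 + 1/(44 + E))*(48 + E))
A(I) = 5*I/2 (A(I) = (-5*I*(-1))/2 = (-(-5)*I)/2 = (5*I)/2 = 5*I/2)
A(l)/N(2*(6 - 2)) = ((5/2)*978)/(((141720 + 67*(2*(6 - 2))² + 6169*(2*(6 - 2)))/(44 + 2*(6 - 2)))) = 2445/(((141720 + 67*(2*4)² + 6169*(2*4))/(44 + 2*4))) = 2445/(((141720 + 67*8² + 6169*8)/(44 + 8))) = 2445/(((141720 + 67*64 + 49352)/52)) = 2445/(((141720 + 4288 + 49352)/52)) = 2445/(((1/52)*195360)) = 2445/(48840/13) = 2445*(13/48840) = 2119/3256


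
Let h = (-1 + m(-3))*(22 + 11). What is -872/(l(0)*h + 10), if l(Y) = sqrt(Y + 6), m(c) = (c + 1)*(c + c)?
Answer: 4360/395257 - 158268*sqrt(6)/395257 ≈ -0.96979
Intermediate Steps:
m(c) = 2*c*(1 + c) (m(c) = (1 + c)*(2*c) = 2*c*(1 + c))
h = 363 (h = (-1 + 2*(-3)*(1 - 3))*(22 + 11) = (-1 + 2*(-3)*(-2))*33 = (-1 + 12)*33 = 11*33 = 363)
l(Y) = sqrt(6 + Y)
-872/(l(0)*h + 10) = -872/(sqrt(6 + 0)*363 + 10) = -872/(sqrt(6)*363 + 10) = -872/(363*sqrt(6) + 10) = -872/(10 + 363*sqrt(6))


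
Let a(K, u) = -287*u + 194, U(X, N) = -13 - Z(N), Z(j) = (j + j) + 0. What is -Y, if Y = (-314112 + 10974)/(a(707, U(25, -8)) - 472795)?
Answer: -13779/21521 ≈ -0.64026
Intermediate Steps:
Z(j) = 2*j (Z(j) = 2*j + 0 = 2*j)
U(X, N) = -13 - 2*N
a(K, u) = 194 - 287*u
Y = 13779/21521 (Y = (-314112 + 10974)/((194 - 287*(-13 - 2*(-8))) - 472795) = -303138/((194 - 287*(-13 + 16)) - 472795) = -303138/((194 - 287*3) - 472795) = -303138/((194 - 861) - 472795) = -303138/(-667 - 472795) = -303138/(-473462) = -303138*(-1/473462) = 13779/21521 ≈ 0.64026)
-Y = -1*13779/21521 = -13779/21521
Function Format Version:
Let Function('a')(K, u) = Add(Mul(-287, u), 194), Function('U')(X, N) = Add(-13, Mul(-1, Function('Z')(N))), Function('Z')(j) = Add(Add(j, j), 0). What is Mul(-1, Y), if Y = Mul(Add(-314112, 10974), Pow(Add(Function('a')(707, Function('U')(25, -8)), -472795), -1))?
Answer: Rational(-13779, 21521) ≈ -0.64026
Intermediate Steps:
Function('Z')(j) = Mul(2, j) (Function('Z')(j) = Add(Mul(2, j), 0) = Mul(2, j))
Function('U')(X, N) = Add(-13, Mul(-2, N)) (Function('U')(X, N) = Add(-13, Mul(-1, Mul(2, N))) = Add(-13, Mul(-2, N)))
Function('a')(K, u) = Add(194, Mul(-287, u))
Y = Rational(13779, 21521) (Y = Mul(Add(-314112, 10974), Pow(Add(Add(194, Mul(-287, Add(-13, Mul(-2, -8)))), -472795), -1)) = Mul(-303138, Pow(Add(Add(194, Mul(-287, Add(-13, 16))), -472795), -1)) = Mul(-303138, Pow(Add(Add(194, Mul(-287, 3)), -472795), -1)) = Mul(-303138, Pow(Add(Add(194, -861), -472795), -1)) = Mul(-303138, Pow(Add(-667, -472795), -1)) = Mul(-303138, Pow(-473462, -1)) = Mul(-303138, Rational(-1, 473462)) = Rational(13779, 21521) ≈ 0.64026)
Mul(-1, Y) = Mul(-1, Rational(13779, 21521)) = Rational(-13779, 21521)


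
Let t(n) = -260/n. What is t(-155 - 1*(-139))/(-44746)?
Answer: -5/13768 ≈ -0.00036316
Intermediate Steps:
t(-155 - 1*(-139))/(-44746) = -260/(-155 - 1*(-139))/(-44746) = -260/(-155 + 139)*(-1/44746) = -260/(-16)*(-1/44746) = -260*(-1/16)*(-1/44746) = (65/4)*(-1/44746) = -5/13768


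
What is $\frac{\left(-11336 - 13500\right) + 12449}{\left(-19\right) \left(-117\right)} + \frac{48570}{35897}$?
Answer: $- \frac{112228343}{26599677} \approx -4.2192$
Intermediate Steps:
$\frac{\left(-11336 - 13500\right) + 12449}{\left(-19\right) \left(-117\right)} + \frac{48570}{35897} = \frac{-24836 + 12449}{2223} + 48570 \cdot \frac{1}{35897} = \left(-12387\right) \frac{1}{2223} + \frac{48570}{35897} = - \frac{4129}{741} + \frac{48570}{35897} = - \frac{112228343}{26599677}$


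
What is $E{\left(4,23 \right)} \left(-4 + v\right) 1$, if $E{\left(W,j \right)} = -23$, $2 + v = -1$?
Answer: $161$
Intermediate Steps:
$v = -3$ ($v = -2 - 1 = -3$)
$E{\left(4,23 \right)} \left(-4 + v\right) 1 = - 23 \left(-4 - 3\right) 1 = - 23 \left(\left(-7\right) 1\right) = \left(-23\right) \left(-7\right) = 161$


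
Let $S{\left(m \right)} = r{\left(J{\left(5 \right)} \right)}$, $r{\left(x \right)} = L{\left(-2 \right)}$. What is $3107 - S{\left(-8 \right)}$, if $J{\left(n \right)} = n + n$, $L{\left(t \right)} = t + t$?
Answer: $3111$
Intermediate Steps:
$L{\left(t \right)} = 2 t$
$J{\left(n \right)} = 2 n$
$r{\left(x \right)} = -4$ ($r{\left(x \right)} = 2 \left(-2\right) = -4$)
$S{\left(m \right)} = -4$
$3107 - S{\left(-8 \right)} = 3107 - -4 = 3107 + 4 = 3111$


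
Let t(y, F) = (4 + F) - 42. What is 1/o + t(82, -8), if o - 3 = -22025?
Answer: -1013013/22022 ≈ -46.000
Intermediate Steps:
o = -22022 (o = 3 - 22025 = -22022)
t(y, F) = -38 + F
1/o + t(82, -8) = 1/(-22022) + (-38 - 8) = -1/22022 - 46 = -1013013/22022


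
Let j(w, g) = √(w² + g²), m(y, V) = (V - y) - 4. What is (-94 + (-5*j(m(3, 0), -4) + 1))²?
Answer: 10274 + 930*√65 ≈ 17772.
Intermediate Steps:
m(y, V) = -4 + V - y
j(w, g) = √(g² + w²)
(-94 + (-5*j(m(3, 0), -4) + 1))² = (-94 + (-5*√((-4)² + (-4 + 0 - 1*3)²) + 1))² = (-94 + (-5*√(16 + (-4 + 0 - 3)²) + 1))² = (-94 + (-5*√(16 + (-7)²) + 1))² = (-94 + (-5*√(16 + 49) + 1))² = (-94 + (-5*√65 + 1))² = (-94 + (1 - 5*√65))² = (-93 - 5*√65)²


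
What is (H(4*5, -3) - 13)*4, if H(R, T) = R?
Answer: 28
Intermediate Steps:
(H(4*5, -3) - 13)*4 = (4*5 - 13)*4 = (20 - 13)*4 = 7*4 = 28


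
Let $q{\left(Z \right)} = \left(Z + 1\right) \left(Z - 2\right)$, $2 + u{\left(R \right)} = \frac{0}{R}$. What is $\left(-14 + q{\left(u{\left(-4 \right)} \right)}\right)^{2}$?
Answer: $100$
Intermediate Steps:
$u{\left(R \right)} = -2$ ($u{\left(R \right)} = -2 + \frac{0}{R} = -2 + 0 = -2$)
$q{\left(Z \right)} = \left(1 + Z\right) \left(-2 + Z\right)$
$\left(-14 + q{\left(u{\left(-4 \right)} \right)}\right)^{2} = \left(-14 - -4\right)^{2} = \left(-14 + \left(-2 + 4 + 2\right)\right)^{2} = \left(-14 + 4\right)^{2} = \left(-10\right)^{2} = 100$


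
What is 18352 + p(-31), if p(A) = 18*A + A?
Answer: 17763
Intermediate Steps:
p(A) = 19*A
18352 + p(-31) = 18352 + 19*(-31) = 18352 - 589 = 17763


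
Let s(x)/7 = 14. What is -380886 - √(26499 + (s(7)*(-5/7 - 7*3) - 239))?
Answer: -380886 - 2*√6033 ≈ -3.8104e+5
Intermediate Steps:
s(x) = 98 (s(x) = 7*14 = 98)
-380886 - √(26499 + (s(7)*(-5/7 - 7*3) - 239)) = -380886 - √(26499 + (98*(-5/7 - 7*3) - 239)) = -380886 - √(26499 + (98*(-5*⅐ - 21) - 239)) = -380886 - √(26499 + (98*(-5/7 - 21) - 239)) = -380886 - √(26499 + (98*(-152/7) - 239)) = -380886 - √(26499 + (-2128 - 239)) = -380886 - √(26499 - 2367) = -380886 - √24132 = -380886 - 2*√6033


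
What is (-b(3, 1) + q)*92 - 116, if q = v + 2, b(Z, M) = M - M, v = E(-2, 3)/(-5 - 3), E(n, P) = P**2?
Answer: -71/2 ≈ -35.500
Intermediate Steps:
v = -9/8 (v = 3**2/(-5 - 3) = 9/(-8) = -1/8*9 = -9/8 ≈ -1.1250)
b(Z, M) = 0
q = 7/8 (q = -9/8 + 2 = 7/8 ≈ 0.87500)
(-b(3, 1) + q)*92 - 116 = (-1*0 + 7/8)*92 - 116 = (0 + 7/8)*92 - 116 = (7/8)*92 - 116 = 161/2 - 116 = -71/2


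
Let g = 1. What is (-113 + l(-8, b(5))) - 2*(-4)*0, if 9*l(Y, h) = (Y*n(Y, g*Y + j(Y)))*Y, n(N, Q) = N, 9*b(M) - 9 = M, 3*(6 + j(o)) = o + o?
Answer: -1529/9 ≈ -169.89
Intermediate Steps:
j(o) = -6 + 2*o/3 (j(o) = -6 + (o + o)/3 = -6 + (2*o)/3 = -6 + 2*o/3)
b(M) = 1 + M/9
l(Y, h) = Y**3/9 (l(Y, h) = ((Y*Y)*Y)/9 = (Y**2*Y)/9 = Y**3/9)
(-113 + l(-8, b(5))) - 2*(-4)*0 = (-113 + (1/9)*(-8)**3) - 2*(-4)*0 = (-113 + (1/9)*(-512)) + 8*0 = (-113 - 512/9) + 0 = -1529/9 + 0 = -1529/9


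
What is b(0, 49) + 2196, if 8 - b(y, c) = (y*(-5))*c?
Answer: 2204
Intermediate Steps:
b(y, c) = 8 + 5*c*y (b(y, c) = 8 - y*(-5)*c = 8 - (-5*y)*c = 8 - (-5)*c*y = 8 + 5*c*y)
b(0, 49) + 2196 = (8 + 5*49*0) + 2196 = (8 + 0) + 2196 = 8 + 2196 = 2204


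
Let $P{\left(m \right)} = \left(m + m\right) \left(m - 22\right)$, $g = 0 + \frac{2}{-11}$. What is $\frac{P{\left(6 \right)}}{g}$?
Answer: $1056$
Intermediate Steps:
$g = - \frac{2}{11}$ ($g = 0 + 2 \left(- \frac{1}{11}\right) = 0 - \frac{2}{11} = - \frac{2}{11} \approx -0.18182$)
$P{\left(m \right)} = 2 m \left(-22 + m\right)$
$\frac{P{\left(6 \right)}}{g} = \frac{2 \cdot 6 \left(-22 + 6\right)}{- \frac{2}{11}} = 2 \cdot 6 \left(-16\right) \left(- \frac{11}{2}\right) = \left(-192\right) \left(- \frac{11}{2}\right) = 1056$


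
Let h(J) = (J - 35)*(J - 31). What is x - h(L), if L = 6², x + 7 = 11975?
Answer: 11963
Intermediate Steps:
x = 11968 (x = -7 + 11975 = 11968)
L = 36
h(J) = (-35 + J)*(-31 + J)
x - h(L) = 11968 - (1085 + 36² - 66*36) = 11968 - (1085 + 1296 - 2376) = 11968 - 1*5 = 11968 - 5 = 11963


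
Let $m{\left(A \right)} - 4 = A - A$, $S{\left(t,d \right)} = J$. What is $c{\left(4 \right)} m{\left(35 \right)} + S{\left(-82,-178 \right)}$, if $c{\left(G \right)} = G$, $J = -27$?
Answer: $-11$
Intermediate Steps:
$S{\left(t,d \right)} = -27$
$m{\left(A \right)} = 4$ ($m{\left(A \right)} = 4 + \left(A - A\right) = 4 + 0 = 4$)
$c{\left(4 \right)} m{\left(35 \right)} + S{\left(-82,-178 \right)} = 4 \cdot 4 - 27 = 16 - 27 = -11$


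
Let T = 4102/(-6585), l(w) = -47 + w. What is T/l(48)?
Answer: -4102/6585 ≈ -0.62293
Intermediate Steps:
T = -4102/6585 (T = 4102*(-1/6585) = -4102/6585 ≈ -0.62293)
T/l(48) = -4102/(6585*(-47 + 48)) = -4102/6585/1 = -4102/6585*1 = -4102/6585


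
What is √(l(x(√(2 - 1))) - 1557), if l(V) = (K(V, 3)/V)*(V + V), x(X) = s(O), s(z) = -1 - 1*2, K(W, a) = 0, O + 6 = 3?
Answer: 3*I*√173 ≈ 39.459*I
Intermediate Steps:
O = -3 (O = -6 + 3 = -3)
s(z) = -3 (s(z) = -1 - 2 = -3)
x(X) = -3
l(V) = 0 (l(V) = (0/V)*(V + V) = 0*(2*V) = 0)
√(l(x(√(2 - 1))) - 1557) = √(0 - 1557) = √(-1557) = 3*I*√173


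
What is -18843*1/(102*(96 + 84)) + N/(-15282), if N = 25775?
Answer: -14096069/5195880 ≈ -2.7129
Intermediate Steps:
-18843*1/(102*(96 + 84)) + N/(-15282) = -18843*1/(102*(96 + 84)) + 25775/(-15282) = -18843/(102*180) + 25775*(-1/15282) = -18843/18360 - 25775/15282 = -18843*1/18360 - 25775/15282 = -6281/6120 - 25775/15282 = -14096069/5195880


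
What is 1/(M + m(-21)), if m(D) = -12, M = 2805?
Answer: 1/2793 ≈ 0.00035804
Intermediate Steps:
1/(M + m(-21)) = 1/(2805 - 12) = 1/2793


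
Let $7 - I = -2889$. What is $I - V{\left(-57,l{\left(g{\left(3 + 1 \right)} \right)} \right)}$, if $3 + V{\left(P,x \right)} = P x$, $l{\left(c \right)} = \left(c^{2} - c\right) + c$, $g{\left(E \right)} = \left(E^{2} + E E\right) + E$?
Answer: $76771$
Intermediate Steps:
$I = 2896$ ($I = 7 - -2889 = 7 + 2889 = 2896$)
$g{\left(E \right)} = E + 2 E^{2}$ ($g{\left(E \right)} = \left(E^{2} + E^{2}\right) + E = 2 E^{2} + E = E + 2 E^{2}$)
$l{\left(c \right)} = c^{2}$
$V{\left(P,x \right)} = -3 + P x$
$I - V{\left(-57,l{\left(g{\left(3 + 1 \right)} \right)} \right)} = 2896 - \left(-3 - 57 \left(\left(3 + 1\right) \left(1 + 2 \left(3 + 1\right)\right)\right)^{2}\right) = 2896 - \left(-3 - 57 \left(4 \left(1 + 2 \cdot 4\right)\right)^{2}\right) = 2896 - \left(-3 - 57 \left(4 \left(1 + 8\right)\right)^{2}\right) = 2896 - \left(-3 - 57 \left(4 \cdot 9\right)^{2}\right) = 2896 - \left(-3 - 57 \cdot 36^{2}\right) = 2896 - \left(-3 - 73872\right) = 2896 - -73875 = 2896 + 73875 = 76771$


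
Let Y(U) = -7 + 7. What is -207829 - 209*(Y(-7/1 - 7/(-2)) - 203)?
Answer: -165402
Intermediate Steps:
Y(U) = 0
-207829 - 209*(Y(-7/1 - 7/(-2)) - 203) = -207829 - 209*(0 - 203) = -207829 - 209*(-203) = -207829 + 42427 = -165402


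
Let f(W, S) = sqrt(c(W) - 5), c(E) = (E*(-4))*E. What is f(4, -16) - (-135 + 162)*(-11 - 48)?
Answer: 1593 + I*sqrt(69) ≈ 1593.0 + 8.3066*I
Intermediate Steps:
c(E) = -4*E**2 (c(E) = (-4*E)*E = -4*E**2)
f(W, S) = sqrt(-5 - 4*W**2) (f(W, S) = sqrt(-4*W**2 - 5) = sqrt(-5 - 4*W**2))
f(4, -16) - (-135 + 162)*(-11 - 48) = sqrt(-5 - 4*4**2) - (-135 + 162)*(-11 - 48) = sqrt(-5 - 4*16) - 27*(-59) = sqrt(-5 - 64) - 1*(-1593) = sqrt(-69) + 1593 = I*sqrt(69) + 1593 = 1593 + I*sqrt(69)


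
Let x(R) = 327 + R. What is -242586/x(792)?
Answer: -80862/373 ≈ -216.79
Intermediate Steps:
-242586/x(792) = -242586/(327 + 792) = -242586/1119 = -242586*1/1119 = -80862/373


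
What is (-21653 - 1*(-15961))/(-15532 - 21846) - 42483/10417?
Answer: -69483455/17698483 ≈ -3.9260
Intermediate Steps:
(-21653 - 1*(-15961))/(-15532 - 21846) - 42483/10417 = (-21653 + 15961)/(-37378) - 42483*1/10417 = -5692*(-1/37378) - 42483/10417 = 2846/18689 - 42483/10417 = -69483455/17698483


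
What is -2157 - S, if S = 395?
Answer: -2552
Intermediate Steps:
-2157 - S = -2157 - 1*395 = -2157 - 395 = -2552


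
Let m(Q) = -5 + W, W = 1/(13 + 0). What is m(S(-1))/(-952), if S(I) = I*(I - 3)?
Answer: 8/1547 ≈ 0.0051713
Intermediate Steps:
W = 1/13 ≈ 0.076923
S(I) = I*(-3 + I)
m(Q) = -64/13 (m(Q) = -5 + 1/13 = -64/13)
m(S(-1))/(-952) = -64/13/(-952) = -64/13*(-1/952) = 8/1547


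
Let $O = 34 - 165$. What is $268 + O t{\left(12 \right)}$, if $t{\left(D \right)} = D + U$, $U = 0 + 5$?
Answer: $-1959$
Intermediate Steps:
$O = -131$ ($O = 34 - 165 = -131$)
$U = 5$
$t{\left(D \right)} = 5 + D$ ($t{\left(D \right)} = D + 5 = 5 + D$)
$268 + O t{\left(12 \right)} = 268 - 131 \left(5 + 12\right) = 268 - 2227 = -1959$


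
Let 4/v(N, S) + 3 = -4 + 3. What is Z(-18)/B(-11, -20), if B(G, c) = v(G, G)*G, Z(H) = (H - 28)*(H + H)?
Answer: 1656/11 ≈ 150.55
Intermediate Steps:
Z(H) = 2*H*(-28 + H) (Z(H) = (-28 + H)*(2*H) = 2*H*(-28 + H))
v(N, S) = -1 (v(N, S) = 4/(-3 + (-4 + 3)) = 4/(-3 - 1) = 4/(-4) = 4*(-1/4) = -1)
B(G, c) = -G
Z(-18)/B(-11, -20) = (2*(-18)*(-28 - 18))/((-1*(-11))) = (2*(-18)*(-46))/11 = 1656*(1/11) = 1656/11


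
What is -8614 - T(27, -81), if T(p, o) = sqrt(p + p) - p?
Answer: -8587 - 3*sqrt(6) ≈ -8594.3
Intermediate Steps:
T(p, o) = -p + sqrt(2)*sqrt(p) (T(p, o) = sqrt(2*p) - p = sqrt(2)*sqrt(p) - p = -p + sqrt(2)*sqrt(p))
-8614 - T(27, -81) = -8614 - (-1*27 + sqrt(2)*sqrt(27)) = -8614 - (-27 + sqrt(2)*(3*sqrt(3))) = -8614 - (-27 + 3*sqrt(6)) = -8614 + (27 - 3*sqrt(6)) = -8587 - 3*sqrt(6)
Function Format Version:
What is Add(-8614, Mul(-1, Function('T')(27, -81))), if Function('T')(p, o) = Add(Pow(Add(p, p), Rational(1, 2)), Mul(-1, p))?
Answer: Add(-8587, Mul(-3, Pow(6, Rational(1, 2)))) ≈ -8594.3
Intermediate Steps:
Function('T')(p, o) = Add(Mul(-1, p), Mul(Pow(2, Rational(1, 2)), Pow(p, Rational(1, 2)))) (Function('T')(p, o) = Add(Pow(Mul(2, p), Rational(1, 2)), Mul(-1, p)) = Add(Mul(Pow(2, Rational(1, 2)), Pow(p, Rational(1, 2))), Mul(-1, p)) = Add(Mul(-1, p), Mul(Pow(2, Rational(1, 2)), Pow(p, Rational(1, 2)))))
Add(-8614, Mul(-1, Function('T')(27, -81))) = Add(-8614, Mul(-1, Add(Mul(-1, 27), Mul(Pow(2, Rational(1, 2)), Pow(27, Rational(1, 2)))))) = Add(-8614, Mul(-1, Add(-27, Mul(Pow(2, Rational(1, 2)), Mul(3, Pow(3, Rational(1, 2))))))) = Add(-8614, Mul(-1, Add(-27, Mul(3, Pow(6, Rational(1, 2)))))) = Add(-8614, Add(27, Mul(-3, Pow(6, Rational(1, 2))))) = Add(-8587, Mul(-3, Pow(6, Rational(1, 2))))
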